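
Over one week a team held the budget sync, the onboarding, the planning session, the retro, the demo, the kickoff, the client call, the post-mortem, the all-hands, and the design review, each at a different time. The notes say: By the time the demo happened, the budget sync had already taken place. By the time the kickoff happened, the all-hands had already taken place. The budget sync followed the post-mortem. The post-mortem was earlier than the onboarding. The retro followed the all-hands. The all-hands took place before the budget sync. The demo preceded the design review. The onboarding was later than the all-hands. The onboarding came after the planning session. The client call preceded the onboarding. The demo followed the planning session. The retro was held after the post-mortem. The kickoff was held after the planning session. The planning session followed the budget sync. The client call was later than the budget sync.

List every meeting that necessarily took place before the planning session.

Directly stated before the planning session: the budget sync.
The all-hands reaches the planning session via the all-hands → the budget sync → the planning session.
The post-mortem reaches the planning session via the post-mortem → the budget sync → the planning session.
No chain forces the onboarding (or any of the others) ahead of the planning session.

the all-hands, the budget sync, the post-mortem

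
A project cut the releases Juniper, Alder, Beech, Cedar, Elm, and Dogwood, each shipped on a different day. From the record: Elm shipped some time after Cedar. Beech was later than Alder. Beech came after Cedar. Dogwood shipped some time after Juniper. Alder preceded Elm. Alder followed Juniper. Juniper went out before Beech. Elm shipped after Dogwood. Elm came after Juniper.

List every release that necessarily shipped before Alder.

Directly stated before Alder: Juniper.
No chain forces Beech (or any of the others) ahead of Alder.

Juniper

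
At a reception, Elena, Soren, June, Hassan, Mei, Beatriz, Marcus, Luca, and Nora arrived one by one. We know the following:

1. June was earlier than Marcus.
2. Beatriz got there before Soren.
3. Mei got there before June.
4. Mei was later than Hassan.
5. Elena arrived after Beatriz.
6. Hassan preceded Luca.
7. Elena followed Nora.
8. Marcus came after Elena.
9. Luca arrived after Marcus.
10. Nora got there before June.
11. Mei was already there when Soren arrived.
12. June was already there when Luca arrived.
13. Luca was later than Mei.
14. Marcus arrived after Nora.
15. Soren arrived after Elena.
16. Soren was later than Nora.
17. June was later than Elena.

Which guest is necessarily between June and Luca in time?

Marcus

Tracing the constraints gives June → Marcus → Luca, so Marcus sits after June and before Luca.
No other guest is forced both after June and before Luca.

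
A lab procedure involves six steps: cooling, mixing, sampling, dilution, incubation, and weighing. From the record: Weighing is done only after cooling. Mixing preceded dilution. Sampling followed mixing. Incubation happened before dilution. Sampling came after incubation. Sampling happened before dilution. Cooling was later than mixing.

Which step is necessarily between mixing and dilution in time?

sampling

Tracing the constraints gives mixing → sampling → dilution, so sampling sits after mixing and before dilution.
No other step is forced both after mixing and before dilution.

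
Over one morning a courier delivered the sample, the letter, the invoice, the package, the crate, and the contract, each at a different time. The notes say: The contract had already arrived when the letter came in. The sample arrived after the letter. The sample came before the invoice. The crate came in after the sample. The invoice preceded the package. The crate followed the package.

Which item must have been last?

Every other item has a chain of constraints placing it before the crate, so the crate is last.

the crate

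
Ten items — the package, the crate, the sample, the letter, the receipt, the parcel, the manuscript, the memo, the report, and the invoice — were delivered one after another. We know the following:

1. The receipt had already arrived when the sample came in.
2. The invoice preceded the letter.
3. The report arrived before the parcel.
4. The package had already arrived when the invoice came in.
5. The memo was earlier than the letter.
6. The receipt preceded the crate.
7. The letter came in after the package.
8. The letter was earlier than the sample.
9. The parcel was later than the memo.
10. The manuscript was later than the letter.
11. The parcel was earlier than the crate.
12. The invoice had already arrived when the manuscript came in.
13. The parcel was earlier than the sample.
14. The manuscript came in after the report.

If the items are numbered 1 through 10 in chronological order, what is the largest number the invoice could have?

7

The invoice must come before the letter, the manuscript, and the sample — 3 items forced after it.
Everything else can be placed before the invoice in some valid order, so the invoice can sit as late as position 10 − 3 = 7.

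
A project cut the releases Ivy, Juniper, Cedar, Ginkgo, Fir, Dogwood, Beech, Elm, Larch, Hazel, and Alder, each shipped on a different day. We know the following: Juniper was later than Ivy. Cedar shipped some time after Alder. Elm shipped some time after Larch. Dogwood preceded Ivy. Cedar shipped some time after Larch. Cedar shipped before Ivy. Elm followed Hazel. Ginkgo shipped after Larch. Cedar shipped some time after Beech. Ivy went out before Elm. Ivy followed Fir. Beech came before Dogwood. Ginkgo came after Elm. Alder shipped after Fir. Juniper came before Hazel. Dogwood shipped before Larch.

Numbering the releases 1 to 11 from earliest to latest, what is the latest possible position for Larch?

Larch must come before Cedar, Elm, Ginkgo, Hazel, Ivy, and Juniper — 6 releases forced after it.
Everything else can be placed before Larch in some valid order, so Larch can sit as late as position 11 − 6 = 5.

5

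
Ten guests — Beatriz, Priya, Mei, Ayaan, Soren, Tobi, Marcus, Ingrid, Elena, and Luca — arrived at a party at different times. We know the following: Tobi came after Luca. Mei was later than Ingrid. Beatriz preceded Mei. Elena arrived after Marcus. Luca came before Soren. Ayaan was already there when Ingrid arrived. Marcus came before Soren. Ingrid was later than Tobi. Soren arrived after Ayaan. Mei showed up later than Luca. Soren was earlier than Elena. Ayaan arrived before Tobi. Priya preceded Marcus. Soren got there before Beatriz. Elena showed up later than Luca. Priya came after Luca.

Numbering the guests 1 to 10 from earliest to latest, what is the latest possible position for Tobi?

8

Tobi must come before Ingrid and Mei — 2 guests forced after them.
Everything else can be placed before Tobi in some valid order, so Tobi can sit as late as position 10 − 2 = 8.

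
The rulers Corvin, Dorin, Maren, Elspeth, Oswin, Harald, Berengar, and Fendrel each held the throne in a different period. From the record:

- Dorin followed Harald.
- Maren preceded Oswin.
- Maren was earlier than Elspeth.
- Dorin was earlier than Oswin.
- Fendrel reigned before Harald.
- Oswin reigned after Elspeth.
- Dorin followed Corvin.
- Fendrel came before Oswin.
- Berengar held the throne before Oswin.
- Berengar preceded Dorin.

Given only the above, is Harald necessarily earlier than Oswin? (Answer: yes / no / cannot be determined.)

yes

Chain the constraints: Harald → Dorin → Oswin. Each link is directly stated, so Harald comes before Oswin.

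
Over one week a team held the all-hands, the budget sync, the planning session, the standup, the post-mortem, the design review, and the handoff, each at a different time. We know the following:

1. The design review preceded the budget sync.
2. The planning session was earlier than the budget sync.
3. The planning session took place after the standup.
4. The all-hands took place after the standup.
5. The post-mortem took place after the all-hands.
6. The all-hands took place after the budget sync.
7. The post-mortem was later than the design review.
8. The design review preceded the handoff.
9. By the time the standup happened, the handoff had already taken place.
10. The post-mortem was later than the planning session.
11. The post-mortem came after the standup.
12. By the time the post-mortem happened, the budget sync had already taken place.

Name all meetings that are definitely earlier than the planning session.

the design review, the handoff, the standup

Directly stated before the planning session: the standup.
The design review reaches the planning session via the design review → the handoff → the standup → the planning session.
The handoff reaches the planning session via the handoff → the standup → the planning session.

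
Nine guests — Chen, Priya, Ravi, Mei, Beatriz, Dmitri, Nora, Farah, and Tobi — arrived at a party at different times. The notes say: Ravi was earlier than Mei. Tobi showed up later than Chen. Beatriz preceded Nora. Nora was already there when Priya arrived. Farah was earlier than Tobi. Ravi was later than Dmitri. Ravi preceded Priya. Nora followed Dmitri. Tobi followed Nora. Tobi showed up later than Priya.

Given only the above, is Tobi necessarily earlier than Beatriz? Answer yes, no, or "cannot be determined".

Tracing the constraints gives Beatriz → Nora → Tobi, so Beatriz must come before Tobi.
That means Tobi cannot be before Beatriz.

no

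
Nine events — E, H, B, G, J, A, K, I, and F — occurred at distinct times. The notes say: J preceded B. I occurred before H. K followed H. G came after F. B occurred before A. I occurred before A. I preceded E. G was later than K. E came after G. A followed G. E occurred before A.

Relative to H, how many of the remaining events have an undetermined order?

Forced before H: I; forced after H: A, E, G, and K.
That leaves B, F, and J with no forced order relative to H — 3.

3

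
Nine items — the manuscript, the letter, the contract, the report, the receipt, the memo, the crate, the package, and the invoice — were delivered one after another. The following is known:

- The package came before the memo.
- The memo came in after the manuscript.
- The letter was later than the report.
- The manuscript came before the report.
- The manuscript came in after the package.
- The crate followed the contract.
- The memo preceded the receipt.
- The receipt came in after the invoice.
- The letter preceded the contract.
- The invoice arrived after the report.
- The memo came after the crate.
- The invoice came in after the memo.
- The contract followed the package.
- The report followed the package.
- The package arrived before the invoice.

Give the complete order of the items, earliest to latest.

the package, the manuscript, the report, the letter, the contract, the crate, the memo, the invoice, the receipt

The constraints fix every adjacent pair, so only one ordering works:
the package → the manuscript → the report → the letter → the contract → the crate → the memo → the invoice → the receipt.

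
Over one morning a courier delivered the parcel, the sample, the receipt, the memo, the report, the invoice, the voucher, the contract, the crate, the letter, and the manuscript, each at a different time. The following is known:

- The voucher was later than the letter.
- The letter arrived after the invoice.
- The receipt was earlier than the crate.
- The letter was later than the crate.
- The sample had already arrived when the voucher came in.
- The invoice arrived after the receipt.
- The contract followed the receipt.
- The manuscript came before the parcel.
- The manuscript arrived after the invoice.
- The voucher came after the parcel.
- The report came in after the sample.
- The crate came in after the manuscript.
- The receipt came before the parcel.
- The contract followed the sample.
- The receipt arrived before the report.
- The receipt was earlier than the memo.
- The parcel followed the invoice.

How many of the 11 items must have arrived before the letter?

Directly stated before the letter: the crate and the invoice.
The manuscript reaches the letter via the manuscript → the crate → the letter.
The receipt reaches the letter via the receipt → the invoice → the letter.
That's the crate, the invoice, the manuscript, and the receipt — 4 in all.

4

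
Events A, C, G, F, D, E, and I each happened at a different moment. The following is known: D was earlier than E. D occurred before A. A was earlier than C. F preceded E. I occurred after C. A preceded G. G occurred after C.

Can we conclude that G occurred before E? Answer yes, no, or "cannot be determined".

No chain of stated constraints runs from G to E, and none runs from E to G either.
So the relative order of G and E is not fixed by the given facts.

cannot be determined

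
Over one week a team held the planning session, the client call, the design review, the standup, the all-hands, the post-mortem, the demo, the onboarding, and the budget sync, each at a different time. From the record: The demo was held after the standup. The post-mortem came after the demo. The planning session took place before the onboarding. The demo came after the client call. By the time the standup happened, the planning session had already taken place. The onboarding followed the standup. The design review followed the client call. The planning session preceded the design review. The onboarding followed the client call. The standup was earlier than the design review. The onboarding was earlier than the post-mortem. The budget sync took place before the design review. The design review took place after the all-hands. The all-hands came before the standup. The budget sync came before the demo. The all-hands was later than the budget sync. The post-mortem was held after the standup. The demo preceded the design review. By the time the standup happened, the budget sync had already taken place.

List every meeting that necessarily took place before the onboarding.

the all-hands, the budget sync, the client call, the planning session, the standup

Directly stated before the onboarding: the client call, the planning session, and the standup.
The all-hands reaches the onboarding via the all-hands → the standup → the onboarding.
The budget sync reaches the onboarding via the budget sync → the standup → the onboarding.
No chain forces the demo (or any of the others) ahead of the onboarding.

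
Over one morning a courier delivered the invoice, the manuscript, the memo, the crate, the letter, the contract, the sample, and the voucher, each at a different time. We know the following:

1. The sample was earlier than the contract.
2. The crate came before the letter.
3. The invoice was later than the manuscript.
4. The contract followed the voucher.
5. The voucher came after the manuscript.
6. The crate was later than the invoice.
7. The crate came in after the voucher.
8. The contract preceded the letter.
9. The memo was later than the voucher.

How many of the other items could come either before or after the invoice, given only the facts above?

4

Forced before the invoice: the manuscript; forced after the invoice: the crate and the letter.
That leaves the contract, the memo, the sample, and the voucher with no forced order relative to the invoice — 4.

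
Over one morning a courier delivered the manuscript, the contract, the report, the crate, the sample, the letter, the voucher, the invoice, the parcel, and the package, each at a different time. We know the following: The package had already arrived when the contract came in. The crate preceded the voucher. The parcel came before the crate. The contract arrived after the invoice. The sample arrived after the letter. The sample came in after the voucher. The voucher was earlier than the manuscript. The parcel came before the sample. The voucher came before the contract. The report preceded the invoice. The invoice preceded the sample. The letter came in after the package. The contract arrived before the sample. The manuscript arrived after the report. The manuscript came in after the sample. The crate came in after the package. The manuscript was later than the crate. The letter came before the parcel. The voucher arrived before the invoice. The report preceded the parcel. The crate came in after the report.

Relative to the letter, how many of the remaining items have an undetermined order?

1

Forced before the letter: the package; forced after the letter: the contract, the crate, the invoice, the manuscript, the parcel, the sample, and the voucher.
That leaves the report with no forced order relative to the letter — 1.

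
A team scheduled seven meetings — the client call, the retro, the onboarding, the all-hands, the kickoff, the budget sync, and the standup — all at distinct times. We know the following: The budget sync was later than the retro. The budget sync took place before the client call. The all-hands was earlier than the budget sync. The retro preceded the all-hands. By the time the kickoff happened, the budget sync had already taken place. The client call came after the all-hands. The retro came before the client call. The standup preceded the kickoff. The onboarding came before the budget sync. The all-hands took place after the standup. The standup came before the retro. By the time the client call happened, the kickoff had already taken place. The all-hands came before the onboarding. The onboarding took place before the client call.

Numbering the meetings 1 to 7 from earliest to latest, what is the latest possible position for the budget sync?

5

The budget sync must come before the client call and the kickoff — 2 meetings forced after it.
Everything else can be placed before the budget sync in some valid order, so the budget sync can sit as late as position 7 − 2 = 5.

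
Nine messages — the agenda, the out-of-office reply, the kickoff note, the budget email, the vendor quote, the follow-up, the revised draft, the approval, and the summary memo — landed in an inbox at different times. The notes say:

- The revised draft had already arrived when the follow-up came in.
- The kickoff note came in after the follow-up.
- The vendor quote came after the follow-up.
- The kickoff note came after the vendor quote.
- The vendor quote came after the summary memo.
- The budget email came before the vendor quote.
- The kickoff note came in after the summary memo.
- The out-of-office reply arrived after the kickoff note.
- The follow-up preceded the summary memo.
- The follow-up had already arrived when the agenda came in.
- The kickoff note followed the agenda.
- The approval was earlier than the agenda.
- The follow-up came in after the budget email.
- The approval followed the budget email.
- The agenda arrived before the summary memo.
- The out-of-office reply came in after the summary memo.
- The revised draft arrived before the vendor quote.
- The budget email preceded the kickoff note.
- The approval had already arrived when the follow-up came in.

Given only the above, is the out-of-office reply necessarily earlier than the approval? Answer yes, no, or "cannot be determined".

Tracing the constraints gives the approval → the agenda → the kickoff note → the out-of-office reply, so the approval must come before the out-of-office reply.
That means the out-of-office reply cannot be before the approval.

no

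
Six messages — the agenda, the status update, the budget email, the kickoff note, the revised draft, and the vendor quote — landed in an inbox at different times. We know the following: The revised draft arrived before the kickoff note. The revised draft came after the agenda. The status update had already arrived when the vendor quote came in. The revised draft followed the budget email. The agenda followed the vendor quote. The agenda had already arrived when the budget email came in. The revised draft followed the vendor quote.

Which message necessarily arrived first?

The status update has a chain of constraints placing it before every other message, so the status update must be first.

the status update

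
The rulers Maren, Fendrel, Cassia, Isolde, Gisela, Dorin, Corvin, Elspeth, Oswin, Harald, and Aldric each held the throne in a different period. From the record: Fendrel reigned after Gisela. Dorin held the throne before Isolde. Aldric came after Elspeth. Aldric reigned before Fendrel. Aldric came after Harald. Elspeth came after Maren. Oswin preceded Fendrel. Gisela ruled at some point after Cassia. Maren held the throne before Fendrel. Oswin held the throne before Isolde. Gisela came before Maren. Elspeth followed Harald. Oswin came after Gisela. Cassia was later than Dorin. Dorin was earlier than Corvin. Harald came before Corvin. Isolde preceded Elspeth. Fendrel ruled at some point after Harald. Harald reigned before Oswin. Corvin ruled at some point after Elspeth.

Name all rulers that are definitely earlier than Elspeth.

Directly stated before Elspeth: Harald, Isolde, and Maren.
Cassia reaches Elspeth via Cassia → Gisela → Maren → Elspeth.
Dorin reaches Elspeth via Dorin → Isolde → Elspeth.
Gisela reaches Elspeth via Gisela → Maren → Elspeth.
Likewise Oswin reaches Elspeth by chaining the stated constraints.

Cassia, Dorin, Gisela, Harald, Isolde, Maren, Oswin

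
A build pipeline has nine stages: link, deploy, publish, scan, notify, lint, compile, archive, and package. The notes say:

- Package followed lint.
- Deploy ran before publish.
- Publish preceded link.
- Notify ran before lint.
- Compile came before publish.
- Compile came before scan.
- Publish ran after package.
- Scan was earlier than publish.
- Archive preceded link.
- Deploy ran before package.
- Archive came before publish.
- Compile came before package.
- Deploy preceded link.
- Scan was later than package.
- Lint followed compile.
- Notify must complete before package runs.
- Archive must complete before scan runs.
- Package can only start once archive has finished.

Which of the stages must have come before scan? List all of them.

Directly stated before scan: archive, compile, and package.
Deploy reaches scan via deploy → package → scan.
Lint reaches scan via lint → package → scan.
Notify reaches scan via notify → package → scan.
No chain forces link (or any of the others) ahead of scan.

archive, compile, deploy, lint, notify, package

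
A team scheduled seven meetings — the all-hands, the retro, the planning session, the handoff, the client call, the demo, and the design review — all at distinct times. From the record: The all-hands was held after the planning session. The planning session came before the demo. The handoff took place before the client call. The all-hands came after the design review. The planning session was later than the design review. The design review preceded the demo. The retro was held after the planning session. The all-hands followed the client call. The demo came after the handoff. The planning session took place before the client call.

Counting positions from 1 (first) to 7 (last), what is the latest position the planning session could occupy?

3

The planning session must come before the all-hands, the client call, the demo, and the retro — 4 meetings forced after it.
Everything else can be placed before the planning session in some valid order, so the planning session can sit as late as position 7 − 4 = 3.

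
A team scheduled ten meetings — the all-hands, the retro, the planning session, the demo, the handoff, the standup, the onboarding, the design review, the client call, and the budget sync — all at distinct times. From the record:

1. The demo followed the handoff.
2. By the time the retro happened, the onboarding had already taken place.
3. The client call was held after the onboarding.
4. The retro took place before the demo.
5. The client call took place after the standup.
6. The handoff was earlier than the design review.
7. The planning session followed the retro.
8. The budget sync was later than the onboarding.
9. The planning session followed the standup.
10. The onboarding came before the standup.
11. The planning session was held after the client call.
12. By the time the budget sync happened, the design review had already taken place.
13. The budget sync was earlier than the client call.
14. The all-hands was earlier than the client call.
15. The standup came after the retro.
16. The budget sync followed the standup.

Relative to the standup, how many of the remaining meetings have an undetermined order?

4

Forced before the standup: the onboarding and the retro; forced after the standup: the budget sync, the client call, and the planning session.
That leaves the all-hands, the demo, the design review, and the handoff with no forced order relative to the standup — 4.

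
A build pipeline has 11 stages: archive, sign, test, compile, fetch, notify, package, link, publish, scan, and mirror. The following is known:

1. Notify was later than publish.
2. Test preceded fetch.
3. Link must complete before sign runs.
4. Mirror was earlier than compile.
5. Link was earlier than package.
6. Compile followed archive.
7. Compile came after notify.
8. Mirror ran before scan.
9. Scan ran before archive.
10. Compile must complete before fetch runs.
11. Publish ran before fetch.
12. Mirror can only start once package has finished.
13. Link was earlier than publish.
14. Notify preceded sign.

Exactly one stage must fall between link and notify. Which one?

Tracing the constraints gives link → publish → notify, so publish sits after link and before notify.
No other stage is forced both after link and before notify.

publish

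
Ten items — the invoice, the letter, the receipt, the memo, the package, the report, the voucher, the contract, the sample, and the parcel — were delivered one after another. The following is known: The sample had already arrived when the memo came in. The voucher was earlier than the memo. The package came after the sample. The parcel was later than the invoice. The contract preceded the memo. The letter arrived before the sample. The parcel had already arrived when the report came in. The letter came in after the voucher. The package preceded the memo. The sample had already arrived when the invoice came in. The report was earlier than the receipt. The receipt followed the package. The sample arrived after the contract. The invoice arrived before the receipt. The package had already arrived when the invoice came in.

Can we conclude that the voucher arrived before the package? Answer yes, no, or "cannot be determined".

yes

Chain the constraints: the voucher → the letter → the sample → the package. Each link is directly stated, so the voucher comes before the package.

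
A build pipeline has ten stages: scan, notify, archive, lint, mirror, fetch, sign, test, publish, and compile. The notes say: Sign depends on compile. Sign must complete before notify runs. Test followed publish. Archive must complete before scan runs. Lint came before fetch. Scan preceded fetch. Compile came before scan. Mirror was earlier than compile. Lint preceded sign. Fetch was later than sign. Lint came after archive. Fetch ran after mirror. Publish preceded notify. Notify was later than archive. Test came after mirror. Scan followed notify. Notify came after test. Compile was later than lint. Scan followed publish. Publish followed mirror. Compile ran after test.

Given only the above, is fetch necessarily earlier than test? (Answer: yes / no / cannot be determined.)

Tracing the constraints gives test → compile → sign → fetch, so test must come before fetch.
That means fetch cannot be before test.

no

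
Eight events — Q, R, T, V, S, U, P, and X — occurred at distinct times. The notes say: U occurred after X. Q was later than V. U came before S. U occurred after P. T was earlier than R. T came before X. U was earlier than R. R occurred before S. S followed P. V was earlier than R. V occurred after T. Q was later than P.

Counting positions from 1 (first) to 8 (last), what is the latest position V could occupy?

V must come before Q, R, and S — 3 events forced after it.
Everything else can be placed before V in some valid order, so V can sit as late as position 8 − 3 = 5.

5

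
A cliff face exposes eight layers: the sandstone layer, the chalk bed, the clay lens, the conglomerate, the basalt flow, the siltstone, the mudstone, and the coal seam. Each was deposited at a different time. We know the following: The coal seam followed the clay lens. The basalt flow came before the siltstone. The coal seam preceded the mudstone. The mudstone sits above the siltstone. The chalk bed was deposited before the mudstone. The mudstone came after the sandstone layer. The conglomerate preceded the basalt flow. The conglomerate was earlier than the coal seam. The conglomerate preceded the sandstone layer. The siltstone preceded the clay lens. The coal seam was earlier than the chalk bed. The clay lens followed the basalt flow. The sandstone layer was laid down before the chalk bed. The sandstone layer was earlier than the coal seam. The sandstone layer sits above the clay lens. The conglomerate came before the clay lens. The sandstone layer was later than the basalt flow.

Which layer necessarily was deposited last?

the mudstone

Every other layer has a chain of constraints placing it before the mudstone, so the mudstone is last.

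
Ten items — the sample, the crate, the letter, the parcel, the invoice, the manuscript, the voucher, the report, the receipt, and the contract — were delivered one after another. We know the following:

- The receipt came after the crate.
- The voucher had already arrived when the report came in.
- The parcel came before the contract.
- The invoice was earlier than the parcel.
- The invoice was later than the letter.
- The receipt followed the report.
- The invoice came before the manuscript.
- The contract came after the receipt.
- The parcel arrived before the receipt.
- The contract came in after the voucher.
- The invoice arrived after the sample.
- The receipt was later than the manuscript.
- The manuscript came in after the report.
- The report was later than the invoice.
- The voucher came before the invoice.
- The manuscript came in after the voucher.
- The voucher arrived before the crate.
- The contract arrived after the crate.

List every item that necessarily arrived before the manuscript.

the invoice, the letter, the report, the sample, the voucher

Directly stated before the manuscript: the invoice, the report, and the voucher.
The letter reaches the manuscript via the letter → the invoice → the manuscript.
The sample reaches the manuscript via the sample → the invoice → the manuscript.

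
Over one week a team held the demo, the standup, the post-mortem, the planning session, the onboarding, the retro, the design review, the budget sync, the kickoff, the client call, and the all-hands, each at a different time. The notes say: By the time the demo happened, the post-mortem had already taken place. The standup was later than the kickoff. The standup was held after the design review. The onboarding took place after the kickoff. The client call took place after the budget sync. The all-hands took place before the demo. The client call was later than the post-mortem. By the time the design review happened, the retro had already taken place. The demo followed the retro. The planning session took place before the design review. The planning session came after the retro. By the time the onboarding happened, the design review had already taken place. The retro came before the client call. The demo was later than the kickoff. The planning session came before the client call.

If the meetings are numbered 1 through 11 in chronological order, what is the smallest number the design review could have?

The planning session and the retro must both come before the design review — 2 forced predecessors.
Nothing else is forced ahead of the design review, so its earliest slot is position 2 + 1 = 3.

3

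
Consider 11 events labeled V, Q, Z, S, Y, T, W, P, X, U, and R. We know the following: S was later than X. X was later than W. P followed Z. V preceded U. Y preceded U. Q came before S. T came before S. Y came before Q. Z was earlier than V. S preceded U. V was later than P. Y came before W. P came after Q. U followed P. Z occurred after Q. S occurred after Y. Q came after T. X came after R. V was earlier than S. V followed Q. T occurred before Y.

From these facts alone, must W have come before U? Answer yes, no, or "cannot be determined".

Chain the constraints: W → X → S → U. Each link is directly stated, so W comes before U.

yes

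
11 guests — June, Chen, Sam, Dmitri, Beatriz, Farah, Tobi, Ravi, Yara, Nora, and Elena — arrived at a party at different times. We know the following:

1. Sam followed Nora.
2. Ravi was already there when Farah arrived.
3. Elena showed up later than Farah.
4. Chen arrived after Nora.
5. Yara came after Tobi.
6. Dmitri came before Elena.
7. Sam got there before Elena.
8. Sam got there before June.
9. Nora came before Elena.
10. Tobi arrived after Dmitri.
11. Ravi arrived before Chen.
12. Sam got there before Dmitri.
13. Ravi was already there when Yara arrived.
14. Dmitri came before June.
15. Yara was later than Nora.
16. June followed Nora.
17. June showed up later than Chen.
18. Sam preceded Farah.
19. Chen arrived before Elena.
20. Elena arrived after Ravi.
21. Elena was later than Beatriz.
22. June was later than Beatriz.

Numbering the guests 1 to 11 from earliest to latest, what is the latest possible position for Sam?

5

Sam must come before Dmitri, Elena, Farah, June, Tobi, and Yara — 6 guests forced after them.
Everything else can be placed before Sam in some valid order, so Sam can sit as late as position 11 − 6 = 5.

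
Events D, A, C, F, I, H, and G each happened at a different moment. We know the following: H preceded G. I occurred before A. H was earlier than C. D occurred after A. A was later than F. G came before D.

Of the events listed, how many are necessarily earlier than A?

Directly stated before A: F and I.
That's F and I — 2 in all.

2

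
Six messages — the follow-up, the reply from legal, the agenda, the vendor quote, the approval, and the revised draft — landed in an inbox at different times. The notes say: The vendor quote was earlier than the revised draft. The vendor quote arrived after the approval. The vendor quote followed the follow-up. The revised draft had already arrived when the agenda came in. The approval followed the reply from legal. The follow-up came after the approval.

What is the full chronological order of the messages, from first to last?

the reply from legal, the approval, the follow-up, the vendor quote, the revised draft, the agenda

The constraints fix every adjacent pair, so only one ordering works:
the reply from legal → the approval → the follow-up → the vendor quote → the revised draft → the agenda.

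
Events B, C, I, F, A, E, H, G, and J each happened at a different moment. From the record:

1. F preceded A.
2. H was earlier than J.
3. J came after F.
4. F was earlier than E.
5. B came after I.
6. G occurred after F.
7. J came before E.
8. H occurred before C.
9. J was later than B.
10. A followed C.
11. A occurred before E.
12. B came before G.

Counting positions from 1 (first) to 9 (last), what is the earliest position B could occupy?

I must come before B — 1 forced predecessor.
Nothing else is forced ahead of B, so its earliest slot is position 1 + 1 = 2.

2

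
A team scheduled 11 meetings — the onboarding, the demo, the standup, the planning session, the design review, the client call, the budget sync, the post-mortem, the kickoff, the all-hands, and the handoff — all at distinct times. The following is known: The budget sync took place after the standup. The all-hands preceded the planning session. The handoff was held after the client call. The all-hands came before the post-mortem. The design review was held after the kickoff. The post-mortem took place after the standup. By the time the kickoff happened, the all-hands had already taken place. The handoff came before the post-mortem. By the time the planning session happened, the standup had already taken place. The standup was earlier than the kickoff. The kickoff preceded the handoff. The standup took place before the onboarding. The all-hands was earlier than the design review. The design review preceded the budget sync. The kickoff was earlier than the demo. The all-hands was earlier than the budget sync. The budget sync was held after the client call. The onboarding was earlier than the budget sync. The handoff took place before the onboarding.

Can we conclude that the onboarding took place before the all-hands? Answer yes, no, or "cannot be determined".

Tracing the constraints gives the all-hands → the kickoff → the handoff → the onboarding, so the all-hands must come before the onboarding.
That means the onboarding cannot be before the all-hands.

no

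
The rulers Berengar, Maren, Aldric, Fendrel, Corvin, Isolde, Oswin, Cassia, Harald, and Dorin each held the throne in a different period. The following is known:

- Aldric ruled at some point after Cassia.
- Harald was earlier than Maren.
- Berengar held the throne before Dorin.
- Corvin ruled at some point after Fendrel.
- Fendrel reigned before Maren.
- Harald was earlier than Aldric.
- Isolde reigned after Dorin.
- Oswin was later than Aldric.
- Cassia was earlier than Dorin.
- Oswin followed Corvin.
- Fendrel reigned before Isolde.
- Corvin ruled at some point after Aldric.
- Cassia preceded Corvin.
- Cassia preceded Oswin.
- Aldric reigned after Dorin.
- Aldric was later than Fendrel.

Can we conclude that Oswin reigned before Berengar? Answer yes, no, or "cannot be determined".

Tracing the constraints gives Berengar → Dorin → Aldric → Oswin, so Berengar must come before Oswin.
That means Oswin cannot be before Berengar.

no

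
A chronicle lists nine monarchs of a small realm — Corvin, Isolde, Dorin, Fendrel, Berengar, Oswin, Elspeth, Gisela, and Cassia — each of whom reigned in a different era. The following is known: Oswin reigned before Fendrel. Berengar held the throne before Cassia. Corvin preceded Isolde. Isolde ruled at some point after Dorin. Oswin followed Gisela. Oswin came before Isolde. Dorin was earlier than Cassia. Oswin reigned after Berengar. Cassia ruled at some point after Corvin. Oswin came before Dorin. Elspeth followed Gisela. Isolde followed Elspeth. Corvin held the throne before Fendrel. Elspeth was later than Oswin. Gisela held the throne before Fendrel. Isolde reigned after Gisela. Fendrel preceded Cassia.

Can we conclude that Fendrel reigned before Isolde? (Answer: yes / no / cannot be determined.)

No chain of stated constraints runs from Fendrel to Isolde, and none runs from Isolde to Fendrel either.
So the relative order of Fendrel and Isolde is not fixed by the given facts.

cannot be determined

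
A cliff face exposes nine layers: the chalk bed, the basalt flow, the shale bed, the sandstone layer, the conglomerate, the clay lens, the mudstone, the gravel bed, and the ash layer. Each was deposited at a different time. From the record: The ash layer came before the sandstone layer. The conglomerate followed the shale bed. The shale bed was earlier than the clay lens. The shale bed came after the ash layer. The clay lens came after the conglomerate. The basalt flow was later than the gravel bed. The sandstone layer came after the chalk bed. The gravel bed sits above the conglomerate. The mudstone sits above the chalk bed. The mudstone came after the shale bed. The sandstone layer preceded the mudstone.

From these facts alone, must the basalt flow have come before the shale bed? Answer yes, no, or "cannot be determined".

no

Tracing the constraints gives the shale bed → the conglomerate → the gravel bed → the basalt flow, so the shale bed must come before the basalt flow.
That means the basalt flow cannot be before the shale bed.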